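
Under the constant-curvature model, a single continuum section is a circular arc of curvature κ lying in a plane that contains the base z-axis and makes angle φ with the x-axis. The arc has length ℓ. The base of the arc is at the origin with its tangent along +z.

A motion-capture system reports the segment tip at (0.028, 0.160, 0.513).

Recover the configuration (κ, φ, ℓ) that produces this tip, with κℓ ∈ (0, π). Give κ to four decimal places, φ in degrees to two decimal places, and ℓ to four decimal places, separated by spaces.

ρ = √(x²+y²) = √(0.028² + 0.160²) = 0.16243
φ = atan2(y, x) mod 360° = atan2(0.160, 0.028) = 80.0738°
|p|² = ρ² + z² = 0.16243² + 0.513² = 0.28955
κ = 2ρ / |p|² = 2×0.16243 / 0.28955 = 1.12195
θ = 2·atan2(ρ, z) = 2·atan2(0.16243, 0.513) = 0.61329 rad
ℓ = θ/κ = 0.61329/1.12195 = 0.54663

1.1219 80.07 0.5466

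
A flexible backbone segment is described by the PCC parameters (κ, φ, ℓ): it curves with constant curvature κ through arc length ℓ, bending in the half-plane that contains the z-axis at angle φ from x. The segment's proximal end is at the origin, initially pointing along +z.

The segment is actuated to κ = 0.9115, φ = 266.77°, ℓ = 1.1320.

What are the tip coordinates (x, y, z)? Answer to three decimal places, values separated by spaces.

θ = κ·ℓ = 0.9115 × 1.1320 = 1.03182 rad
ρ = (1 − cos θ)/κ = (1 − 0.51326)/0.9115 = 0.53400
z = sin θ / κ = 0.85823/0.9115 = 0.94156
x = ρ cos φ = 0.53400 × cos(266.77°) = -0.03009
y = ρ sin φ = 0.53400 × sin(266.77°) = -0.53315

-0.030 -0.533 0.942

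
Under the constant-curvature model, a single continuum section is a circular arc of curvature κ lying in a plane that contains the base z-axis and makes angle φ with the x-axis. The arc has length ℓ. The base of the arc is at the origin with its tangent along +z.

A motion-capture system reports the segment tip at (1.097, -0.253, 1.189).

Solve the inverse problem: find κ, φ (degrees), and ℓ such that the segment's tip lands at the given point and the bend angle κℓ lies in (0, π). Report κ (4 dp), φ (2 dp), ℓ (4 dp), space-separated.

ρ = √(x²+y²) = √(1.097² + -0.253²) = 1.12580
φ = atan2(y, x) mod 360° = atan2(-0.253, 1.097) = 347.0130°
|p|² = ρ² + z² = 1.12580² + 1.189² = 2.68114
κ = 2ρ / |p|² = 2×1.12580 / 2.68114 = 0.83979
θ = 2·atan2(ρ, z) = 2·atan2(1.12580, 1.189) = 1.51620 rad
ℓ = θ/κ = 1.51620/0.83979 = 1.80545

0.8398 347.01 1.8055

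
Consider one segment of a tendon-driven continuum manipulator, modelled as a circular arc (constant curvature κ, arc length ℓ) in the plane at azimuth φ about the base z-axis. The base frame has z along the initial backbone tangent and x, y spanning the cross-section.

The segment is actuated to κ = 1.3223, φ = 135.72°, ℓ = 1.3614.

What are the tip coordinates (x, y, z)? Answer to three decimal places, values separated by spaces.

-0.665 0.648 0.736

θ = κ·ℓ = 1.3223 × 1.3614 = 1.80018 rad
ρ = (1 − cos θ)/κ = (1 − -0.22738)/1.3223 = 0.92821
z = sin θ / κ = 0.97381/1.3223 = 0.73645
x = ρ cos φ = 0.92821 × cos(135.72°) = -0.66454
y = ρ sin φ = 0.92821 × sin(135.72°) = 0.64805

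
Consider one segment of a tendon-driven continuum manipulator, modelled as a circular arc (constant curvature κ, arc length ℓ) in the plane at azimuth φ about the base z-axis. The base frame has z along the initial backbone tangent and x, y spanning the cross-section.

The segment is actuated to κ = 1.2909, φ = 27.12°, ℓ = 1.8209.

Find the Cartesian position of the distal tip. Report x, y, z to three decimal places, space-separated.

θ = κ·ℓ = 1.2909 × 1.8209 = 2.35060 rad
ρ = (1 − cos θ)/κ = (1 − -0.70314)/1.2909 = 1.31934
z = sin θ / κ = 0.71105/1.2909 = 0.55082
x = ρ cos φ = 1.31934 × cos(27.12°) = 1.17429
y = ρ sin φ = 1.31934 × sin(27.12°) = 0.60143

1.174 0.601 0.551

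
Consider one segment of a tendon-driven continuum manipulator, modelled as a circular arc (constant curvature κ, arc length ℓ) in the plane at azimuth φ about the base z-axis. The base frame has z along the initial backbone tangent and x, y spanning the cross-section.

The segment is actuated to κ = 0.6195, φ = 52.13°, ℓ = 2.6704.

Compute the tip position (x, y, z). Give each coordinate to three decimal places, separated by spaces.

θ = κ·ℓ = 0.6195 × 2.6704 = 1.65431 rad
ρ = (1 − cos θ)/κ = (1 − -0.08342)/0.6195 = 1.74886
z = sin θ / κ = 0.99651/0.6195 = 1.60858
x = ρ cos φ = 1.74886 × cos(52.13°) = 1.07358
y = ρ sin φ = 1.74886 × sin(52.13°) = 1.38056

1.074 1.381 1.609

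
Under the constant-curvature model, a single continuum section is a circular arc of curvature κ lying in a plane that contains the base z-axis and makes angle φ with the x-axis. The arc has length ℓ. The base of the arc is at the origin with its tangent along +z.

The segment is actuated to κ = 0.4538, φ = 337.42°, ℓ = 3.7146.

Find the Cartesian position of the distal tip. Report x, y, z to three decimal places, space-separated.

2.268 -0.943 2.189

θ = κ·ℓ = 0.4538 × 3.7146 = 1.68569 rad
ρ = (1 − cos θ)/κ = (1 − -0.11464)/0.4538 = 2.45623
z = sin θ / κ = 0.99341/0.4538 = 2.18909
x = ρ cos φ = 2.45623 × cos(337.42°) = 2.26794
y = ρ sin φ = 2.45623 × sin(337.42°) = -0.94313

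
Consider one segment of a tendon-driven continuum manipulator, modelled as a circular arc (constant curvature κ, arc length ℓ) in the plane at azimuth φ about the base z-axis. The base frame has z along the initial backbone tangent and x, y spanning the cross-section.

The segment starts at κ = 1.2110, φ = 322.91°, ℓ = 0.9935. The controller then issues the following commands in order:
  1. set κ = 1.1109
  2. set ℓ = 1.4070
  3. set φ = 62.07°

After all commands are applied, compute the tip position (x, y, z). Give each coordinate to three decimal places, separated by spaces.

0.418 0.789 0.900

initial: κ=1.2110, φ=322.91°, ℓ=0.9935
cmd 1: set κ=1.1109 → (κ,φ,ℓ)=(1.1109,322.91°,0.9935) → tip=(0.3947,-0.2984,0.8037)
cmd 2: set ℓ=1.4070 → (κ,φ,ℓ)=(1.1109,322.91°,1.4070) → tip=(0.7125,-0.5387,0.9001)
cmd 3: set φ=62.07° → (κ,φ,ℓ)=(1.1109,62.07°,1.4070) → tip=(0.4184,0.7891,0.9001)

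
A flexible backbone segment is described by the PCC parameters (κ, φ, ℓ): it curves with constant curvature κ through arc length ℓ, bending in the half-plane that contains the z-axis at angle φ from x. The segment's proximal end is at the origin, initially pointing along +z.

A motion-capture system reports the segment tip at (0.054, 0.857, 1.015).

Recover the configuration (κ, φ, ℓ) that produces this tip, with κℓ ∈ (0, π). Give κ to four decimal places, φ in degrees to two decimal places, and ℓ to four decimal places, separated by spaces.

0.9716 86.39 1.4454

ρ = √(x²+y²) = √(0.054² + 0.857²) = 0.85870
φ = atan2(y, x) mod 360° = atan2(0.857, 0.054) = 86.3945°
|p|² = ρ² + z² = 0.85870² + 1.015² = 1.76759
κ = 2ρ / |p|² = 2×0.85870 / 1.76759 = 0.97160
θ = 2·atan2(ρ, z) = 2·atan2(0.85870, 1.015) = 1.40435 rad
ℓ = θ/κ = 1.40435/0.97160 = 1.44539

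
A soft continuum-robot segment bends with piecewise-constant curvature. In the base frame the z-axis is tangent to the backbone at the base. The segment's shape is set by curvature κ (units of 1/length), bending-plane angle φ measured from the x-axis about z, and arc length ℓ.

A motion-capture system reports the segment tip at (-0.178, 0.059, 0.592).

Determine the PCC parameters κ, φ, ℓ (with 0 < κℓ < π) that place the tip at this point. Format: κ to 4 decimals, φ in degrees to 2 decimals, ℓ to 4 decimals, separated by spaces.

ρ = √(x²+y²) = √(-0.178² + 0.059²) = 0.18752
φ = atan2(y, x) mod 360° = atan2(0.059, -0.178) = 161.6617°
|p|² = ρ² + z² = 0.18752² + 0.592² = 0.38563
κ = 2ρ / |p|² = 2×0.18752 / 0.38563 = 0.97256
θ = 2·atan2(ρ, z) = 2·atan2(0.18752, 0.592) = 0.61353 rad
ℓ = θ/κ = 0.61353/0.97256 = 0.63084

0.9726 161.66 0.6308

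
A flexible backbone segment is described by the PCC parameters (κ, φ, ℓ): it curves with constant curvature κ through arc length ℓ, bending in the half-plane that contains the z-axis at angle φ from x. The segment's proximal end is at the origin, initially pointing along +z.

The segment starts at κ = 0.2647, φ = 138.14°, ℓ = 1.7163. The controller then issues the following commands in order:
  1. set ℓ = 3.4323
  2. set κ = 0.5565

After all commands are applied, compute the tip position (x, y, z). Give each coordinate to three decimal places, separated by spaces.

-1.784 1.598 1.695

initial: κ=0.2647, φ=138.14°, ℓ=1.7163
cmd 1: set ℓ=3.4323 → (κ,φ,ℓ)=(0.2647,138.14°,3.4323) → tip=(-1.0835,0.9708,2.9792)
cmd 2: set κ=0.5565 → (κ,φ,ℓ)=(0.5565,138.14°,3.4323) → tip=(-1.7837,1.5982,1.6945)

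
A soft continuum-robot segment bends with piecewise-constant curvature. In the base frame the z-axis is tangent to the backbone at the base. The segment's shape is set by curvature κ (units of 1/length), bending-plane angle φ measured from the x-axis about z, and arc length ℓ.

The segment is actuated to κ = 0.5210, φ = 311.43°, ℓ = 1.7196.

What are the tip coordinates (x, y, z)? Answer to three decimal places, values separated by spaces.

θ = κ·ℓ = 0.5210 × 1.7196 = 0.89591 rad
ρ = (1 − cos θ)/κ = (1 − 0.62481)/0.5210 = 0.72014
z = sin θ / κ = 0.78078/0.5210 = 1.49862
x = ρ cos φ = 0.72014 × cos(311.43°) = 0.47652
y = ρ sin φ = 0.72014 × sin(311.43°) = -0.53994

0.477 -0.540 1.499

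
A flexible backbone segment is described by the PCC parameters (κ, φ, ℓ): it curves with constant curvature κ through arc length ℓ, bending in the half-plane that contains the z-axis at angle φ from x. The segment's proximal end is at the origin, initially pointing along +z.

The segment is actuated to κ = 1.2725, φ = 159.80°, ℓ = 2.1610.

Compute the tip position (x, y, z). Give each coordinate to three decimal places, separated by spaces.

θ = κ·ℓ = 1.2725 × 2.1610 = 2.74987 rad
ρ = (1 − cos θ)/κ = (1 − -0.92425)/1.2725 = 1.51218
z = sin θ / κ = 0.38178/1.2725 = 0.30002
x = ρ cos φ = 1.51218 × cos(159.80°) = -1.41917
y = ρ sin φ = 1.51218 × sin(159.80°) = 0.52215

-1.419 0.522 0.300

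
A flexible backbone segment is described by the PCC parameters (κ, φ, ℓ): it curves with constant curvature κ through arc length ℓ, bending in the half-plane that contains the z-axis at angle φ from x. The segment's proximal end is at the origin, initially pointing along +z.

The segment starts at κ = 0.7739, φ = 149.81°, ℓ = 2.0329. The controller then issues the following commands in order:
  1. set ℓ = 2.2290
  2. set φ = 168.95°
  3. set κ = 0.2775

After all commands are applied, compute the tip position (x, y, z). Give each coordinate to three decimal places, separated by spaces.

-0.655 0.128 2.090

initial: κ=0.7739, φ=149.81°, ℓ=2.0329
cmd 1: set ℓ=2.2290 → (κ,φ,ℓ)=(0.7739,149.81°,2.2290) → tip=(-1.2885,0.7496,1.2768)
cmd 2: set φ=168.95° → (κ,φ,ℓ)=(0.7739,168.95°,2.2290) → tip=(-1.4630,0.2857,1.2768)
cmd 3: set κ=0.2775 → (κ,φ,ℓ)=(0.2775,168.95°,2.2290) → tip=(-0.6553,0.1280,2.0896)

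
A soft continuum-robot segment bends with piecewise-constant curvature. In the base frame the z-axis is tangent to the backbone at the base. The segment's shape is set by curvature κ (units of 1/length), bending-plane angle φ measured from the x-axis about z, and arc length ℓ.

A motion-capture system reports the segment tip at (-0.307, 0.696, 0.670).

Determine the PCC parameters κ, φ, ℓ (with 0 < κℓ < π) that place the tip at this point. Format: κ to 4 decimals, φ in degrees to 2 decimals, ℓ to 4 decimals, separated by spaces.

ρ = √(x²+y²) = √(-0.307² + 0.696²) = 0.76070
φ = atan2(y, x) mod 360° = atan2(0.696, -0.307) = 113.8019°
|p|² = ρ² + z² = 0.76070² + 0.670² = 1.02757
κ = 2ρ / |p|² = 2×0.76070 / 1.02757 = 1.48059
θ = 2·atan2(ρ, z) = 2·atan2(0.76070, 0.670) = 1.69742 rad
ℓ = θ/κ = 1.69742/1.48059 = 1.14645

1.4806 113.80 1.1464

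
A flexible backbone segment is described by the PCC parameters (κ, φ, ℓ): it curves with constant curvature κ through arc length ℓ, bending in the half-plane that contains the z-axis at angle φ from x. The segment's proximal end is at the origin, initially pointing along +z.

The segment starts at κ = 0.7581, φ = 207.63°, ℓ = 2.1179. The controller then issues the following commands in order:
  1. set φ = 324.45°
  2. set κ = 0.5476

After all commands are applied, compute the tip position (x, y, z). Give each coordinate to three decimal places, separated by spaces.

initial: κ=0.7581, φ=207.63°, ℓ=2.1179
cmd 1: set φ=324.45° → (κ,φ,ℓ)=(0.7581,324.45°,2.1179) → tip=(1.1105,-0.7936,1.3183)
cmd 2: set κ=0.5476 → (κ,φ,ℓ)=(0.5476,324.45°,2.1179) → tip=(0.8921,-0.6375,1.6740)

0.892 -0.638 1.674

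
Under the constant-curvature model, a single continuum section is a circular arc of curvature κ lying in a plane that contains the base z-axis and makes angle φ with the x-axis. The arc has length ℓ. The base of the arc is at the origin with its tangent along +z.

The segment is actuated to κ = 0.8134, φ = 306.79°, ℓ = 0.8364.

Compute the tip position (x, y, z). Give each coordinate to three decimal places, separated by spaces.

0.164 -0.219 0.773

θ = κ·ℓ = 0.8134 × 0.8364 = 0.68033 rad
ρ = (1 − cos θ)/κ = (1 − 0.77737)/0.8134 = 0.27371
z = sin θ / κ = 0.62905/0.8134 = 0.77336
x = ρ cos φ = 0.27371 × cos(306.79°) = 0.16392
y = ρ sin φ = 0.27371 × sin(306.79°) = -0.21919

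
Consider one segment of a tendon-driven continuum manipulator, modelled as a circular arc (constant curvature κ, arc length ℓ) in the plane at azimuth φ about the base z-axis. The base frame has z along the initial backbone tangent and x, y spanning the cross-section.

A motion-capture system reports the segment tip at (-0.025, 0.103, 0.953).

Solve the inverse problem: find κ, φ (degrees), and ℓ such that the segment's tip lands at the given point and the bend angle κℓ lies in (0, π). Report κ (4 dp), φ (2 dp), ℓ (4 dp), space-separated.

ρ = √(x²+y²) = √(-0.025² + 0.103²) = 0.10599
φ = atan2(y, x) mod 360° = atan2(0.103, -0.025) = 103.6429°
|p|² = ρ² + z² = 0.10599² + 0.953² = 0.91944
κ = 2ρ / |p|² = 2×0.10599 / 0.91944 = 0.23055
θ = 2·atan2(ρ, z) = 2·atan2(0.10599, 0.953) = 0.22153 rad
ℓ = θ/κ = 0.22153/0.23055 = 0.96084

0.2306 103.64 0.9608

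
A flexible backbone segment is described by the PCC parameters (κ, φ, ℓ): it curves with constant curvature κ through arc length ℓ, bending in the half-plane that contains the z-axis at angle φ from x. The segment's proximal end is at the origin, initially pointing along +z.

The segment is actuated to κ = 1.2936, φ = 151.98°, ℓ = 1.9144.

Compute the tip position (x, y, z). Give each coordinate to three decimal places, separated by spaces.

θ = κ·ℓ = 1.2936 × 1.9144 = 2.47647 rad
ρ = (1 − cos θ)/κ = (1 − -0.78684)/1.2936 = 1.38129
z = sin θ / κ = 0.61716/1.2936 = 0.47709
x = ρ cos φ = 1.38129 × cos(151.98°) = -1.21938
y = ρ sin φ = 1.38129 × sin(151.98°) = 0.64890

-1.219 0.649 0.477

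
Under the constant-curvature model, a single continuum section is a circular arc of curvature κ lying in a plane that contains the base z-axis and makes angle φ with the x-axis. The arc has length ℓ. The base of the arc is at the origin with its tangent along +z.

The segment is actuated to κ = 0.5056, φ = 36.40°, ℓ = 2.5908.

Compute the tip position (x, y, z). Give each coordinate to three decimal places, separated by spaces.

1.181 0.871 1.911

θ = κ·ℓ = 0.5056 × 2.5908 = 1.30991 rad
ρ = (1 − cos θ)/κ = (1 − 0.25794)/0.5056 = 1.46769
z = sin θ / κ = 0.96616/0.5056 = 1.91092
x = ρ cos φ = 1.46769 × cos(36.40°) = 1.18133
y = ρ sin φ = 1.46769 × sin(36.40°) = 0.87095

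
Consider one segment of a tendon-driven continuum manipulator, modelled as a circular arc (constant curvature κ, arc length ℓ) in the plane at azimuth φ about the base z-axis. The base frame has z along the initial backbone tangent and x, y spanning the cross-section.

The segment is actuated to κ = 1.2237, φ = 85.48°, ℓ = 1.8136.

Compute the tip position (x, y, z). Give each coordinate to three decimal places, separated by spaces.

θ = κ·ℓ = 1.2237 × 1.8136 = 2.21930 rad
ρ = (1 − cos θ)/κ = (1 − -0.60400)/1.2237 = 1.31078
z = sin θ / κ = 0.79699/1.2237 = 0.65129
x = ρ cos φ = 1.31078 × cos(85.48°) = 0.10330
y = ρ sin φ = 1.31078 × sin(85.48°) = 1.30670

0.103 1.307 0.651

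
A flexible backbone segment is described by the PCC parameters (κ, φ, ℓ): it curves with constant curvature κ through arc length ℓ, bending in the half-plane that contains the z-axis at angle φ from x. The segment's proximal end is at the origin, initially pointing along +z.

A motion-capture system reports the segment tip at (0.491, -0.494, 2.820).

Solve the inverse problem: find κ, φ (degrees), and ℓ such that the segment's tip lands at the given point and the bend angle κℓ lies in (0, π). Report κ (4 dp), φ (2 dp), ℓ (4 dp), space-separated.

0.1651 314.83 2.9333

ρ = √(x²+y²) = √(0.491² + -0.494²) = 0.69650
φ = atan2(y, x) mod 360° = atan2(-0.494, 0.491) = 314.8255°
|p|² = ρ² + z² = 0.69650² + 2.820² = 8.43752
κ = 2ρ / |p|² = 2×0.69650 / 8.43752 = 0.16510
θ = 2·atan2(ρ, z) = 2·atan2(0.69650, 2.820) = 0.48428 rad
ℓ = θ/κ = 0.48428/0.16510 = 2.93332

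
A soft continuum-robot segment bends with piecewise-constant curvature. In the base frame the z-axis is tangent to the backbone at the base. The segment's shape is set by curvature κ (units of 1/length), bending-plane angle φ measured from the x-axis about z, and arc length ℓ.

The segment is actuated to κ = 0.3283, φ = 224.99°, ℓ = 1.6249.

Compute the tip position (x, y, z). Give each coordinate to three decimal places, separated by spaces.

θ = κ·ℓ = 0.3283 × 1.6249 = 0.53345 rad
ρ = (1 − cos θ)/κ = (1 − 0.86106)/0.3283 = 0.42322
z = sin θ / κ = 0.50851/0.3283 = 1.54892
x = ρ cos φ = 0.42322 × cos(224.99°) = -0.29932
y = ρ sin φ = 0.42322 × sin(224.99°) = -0.29921

-0.299 -0.299 1.549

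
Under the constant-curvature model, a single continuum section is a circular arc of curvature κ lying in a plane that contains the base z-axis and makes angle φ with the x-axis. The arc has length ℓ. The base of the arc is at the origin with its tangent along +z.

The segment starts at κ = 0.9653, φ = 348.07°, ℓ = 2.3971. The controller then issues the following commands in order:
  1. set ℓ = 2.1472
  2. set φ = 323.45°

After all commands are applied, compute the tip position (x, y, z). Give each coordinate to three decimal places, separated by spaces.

initial: κ=0.9653, φ=348.07°, ℓ=2.3971
cmd 1: set ℓ=2.1472 → (κ,φ,ℓ)=(0.9653,348.07°,2.1472) → tip=(1.5012,-0.3172,0.9082)
cmd 2: set φ=323.45° → (κ,φ,ℓ)=(0.9653,323.45°,2.1472) → tip=(1.2326,-0.9137,0.9082)

1.233 -0.914 0.908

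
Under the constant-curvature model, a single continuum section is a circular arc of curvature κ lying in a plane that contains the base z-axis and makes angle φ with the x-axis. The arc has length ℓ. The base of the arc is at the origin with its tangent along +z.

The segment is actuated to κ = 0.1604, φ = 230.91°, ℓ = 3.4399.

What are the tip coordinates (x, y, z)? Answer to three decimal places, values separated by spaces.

θ = κ·ℓ = 0.1604 × 3.4399 = 0.55176 rad
ρ = (1 − cos θ)/κ = (1 − 0.85160)/0.1604 = 0.92517
z = sin θ / κ = 0.52419/0.1604 = 3.26800
x = ρ cos φ = 0.92517 × cos(230.91°) = -0.58335
y = ρ sin φ = 0.92517 × sin(230.91°) = -0.71807

-0.583 -0.718 3.268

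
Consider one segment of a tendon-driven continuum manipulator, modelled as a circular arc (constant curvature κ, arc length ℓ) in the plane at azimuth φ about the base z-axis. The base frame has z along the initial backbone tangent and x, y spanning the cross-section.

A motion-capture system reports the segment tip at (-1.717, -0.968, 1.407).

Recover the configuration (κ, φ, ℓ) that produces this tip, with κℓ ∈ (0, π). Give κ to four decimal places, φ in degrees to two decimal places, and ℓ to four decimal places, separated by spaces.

0.6722 209.41 2.8292

ρ = √(x²+y²) = √(-1.717² + -0.968²) = 1.97107
φ = atan2(y, x) mod 360° = atan2(-0.968, -1.717) = 209.4132°
|p|² = ρ² + z² = 1.97107² + 1.407² = 5.86476
κ = 2ρ / |p|² = 2×1.97107 / 5.86476 = 0.67217
θ = 2·atan2(ρ, z) = 2·atan2(1.97107, 1.407) = 1.90170 rad
ℓ = θ/κ = 1.90170/0.67217 = 2.82918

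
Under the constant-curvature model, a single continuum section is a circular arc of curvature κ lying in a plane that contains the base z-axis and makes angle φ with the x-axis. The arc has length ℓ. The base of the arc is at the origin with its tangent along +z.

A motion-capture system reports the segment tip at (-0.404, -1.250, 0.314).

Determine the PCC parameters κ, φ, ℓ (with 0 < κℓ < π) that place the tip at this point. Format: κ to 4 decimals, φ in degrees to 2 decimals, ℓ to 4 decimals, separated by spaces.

1.4402 252.09 1.8556

ρ = √(x²+y²) = √(-0.404² + -1.250²) = 1.31367
φ = atan2(y, x) mod 360° = atan2(-1.250, -0.404) = 252.0892°
|p|² = ρ² + z² = 1.31367² + 0.314² = 1.82431
κ = 2ρ / |p|² = 2×1.31367 / 1.82431 = 1.44018
θ = 2·atan2(ρ, z) = 2·atan2(1.31367, 0.314) = 2.67235 rad
ℓ = θ/κ = 2.67235/1.44018 = 1.85557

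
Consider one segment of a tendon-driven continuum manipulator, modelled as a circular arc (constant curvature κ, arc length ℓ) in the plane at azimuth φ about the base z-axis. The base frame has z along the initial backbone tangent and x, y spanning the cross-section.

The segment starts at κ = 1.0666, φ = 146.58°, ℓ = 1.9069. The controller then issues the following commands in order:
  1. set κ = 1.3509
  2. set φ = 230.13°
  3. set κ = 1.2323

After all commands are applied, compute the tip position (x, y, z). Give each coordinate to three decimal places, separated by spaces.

initial: κ=1.0666, φ=146.58°, ℓ=1.9069
cmd 1: set κ=1.3509 → (κ,φ,ℓ)=(1.3509,146.58°,1.9069) → tip=(-1.1395,0.7519,0.3967)
cmd 2: set φ=230.13° → (κ,φ,ℓ)=(1.3509,230.13°,1.9069) → tip=(-0.8752,-1.0478,0.3967)
cmd 3: set κ=1.2323 → (κ,φ,ℓ)=(1.2323,230.13°,1.9069) → tip=(-0.8857,-1.0604,0.5774)

-0.886 -1.060 0.577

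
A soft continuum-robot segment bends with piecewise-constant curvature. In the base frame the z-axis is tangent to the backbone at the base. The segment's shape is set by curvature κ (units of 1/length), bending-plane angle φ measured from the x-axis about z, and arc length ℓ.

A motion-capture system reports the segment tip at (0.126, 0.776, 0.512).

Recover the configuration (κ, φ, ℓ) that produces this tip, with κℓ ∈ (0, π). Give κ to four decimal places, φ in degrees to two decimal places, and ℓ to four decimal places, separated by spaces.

1.7863 80.78 1.1124

ρ = √(x²+y²) = √(0.126² + 0.776²) = 0.78616
φ = atan2(y, x) mod 360° = atan2(0.776, 0.126) = 80.7773°
|p|² = ρ² + z² = 0.78616² + 0.512² = 0.88020
κ = 2ρ / |p|² = 2×0.78616 / 0.88020 = 1.78634
θ = 2·atan2(ρ, z) = 2·atan2(0.78616, 0.512) = 1.98707 rad
ℓ = θ/κ = 1.98707/1.78634 = 1.11237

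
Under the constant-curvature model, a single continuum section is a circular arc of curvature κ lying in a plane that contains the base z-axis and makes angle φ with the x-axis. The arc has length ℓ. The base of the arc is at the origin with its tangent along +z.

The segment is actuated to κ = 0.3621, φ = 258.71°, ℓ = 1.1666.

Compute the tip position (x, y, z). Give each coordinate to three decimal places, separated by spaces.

θ = κ·ℓ = 0.3621 × 1.1666 = 0.42243 rad
ρ = (1 − cos θ)/κ = (1 − 0.91210)/0.3621 = 0.24276
z = sin θ / κ = 0.40997/0.3621 = 1.13221
x = ρ cos φ = 0.24276 × cos(258.71°) = -0.04753
y = ρ sin φ = 0.24276 × sin(258.71°) = -0.23806

-0.048 -0.238 1.132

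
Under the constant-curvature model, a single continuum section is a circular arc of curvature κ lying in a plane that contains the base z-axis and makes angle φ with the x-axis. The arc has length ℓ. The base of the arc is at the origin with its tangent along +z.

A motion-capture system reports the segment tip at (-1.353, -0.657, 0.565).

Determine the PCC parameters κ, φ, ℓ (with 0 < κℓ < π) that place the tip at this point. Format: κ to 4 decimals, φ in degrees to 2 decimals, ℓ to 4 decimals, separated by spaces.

1.1653 205.90 2.0793

ρ = √(x²+y²) = √(-1.353² + -0.657²) = 1.50408
φ = atan2(y, x) mod 360° = atan2(-0.657, -1.353) = 205.9006°
|p|² = ρ² + z² = 1.50408² + 0.565² = 2.58148
κ = 2ρ / |p|² = 2×1.50408 / 2.58148 = 1.16528
θ = 2·atan2(ρ, z) = 2·atan2(1.50408, 0.565) = 2.42292 rad
ℓ = θ/κ = 2.42292/1.16528 = 2.07925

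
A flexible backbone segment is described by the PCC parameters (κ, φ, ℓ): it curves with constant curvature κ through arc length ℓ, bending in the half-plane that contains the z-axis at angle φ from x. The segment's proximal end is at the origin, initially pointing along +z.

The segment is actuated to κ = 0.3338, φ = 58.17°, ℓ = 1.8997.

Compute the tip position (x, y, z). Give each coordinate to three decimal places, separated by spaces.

θ = κ·ℓ = 0.3338 × 1.8997 = 0.63412 rad
ρ = (1 − cos θ)/κ = (1 − 0.80559)/0.3338 = 0.58240
z = sin θ / κ = 0.59247/0.3338 = 1.77492
x = ρ cos φ = 0.58240 × cos(58.17°) = 0.30716
y = ρ sin φ = 0.58240 × sin(58.17°) = 0.49482

0.307 0.495 1.775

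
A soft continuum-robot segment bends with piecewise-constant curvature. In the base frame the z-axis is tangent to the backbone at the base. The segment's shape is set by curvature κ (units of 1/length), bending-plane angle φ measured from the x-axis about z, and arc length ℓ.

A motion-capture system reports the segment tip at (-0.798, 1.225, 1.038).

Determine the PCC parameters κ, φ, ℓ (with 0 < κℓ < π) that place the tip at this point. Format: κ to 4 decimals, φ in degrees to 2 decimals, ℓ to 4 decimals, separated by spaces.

0.9095 123.08 2.0965

ρ = √(x²+y²) = √(-0.798² + 1.225²) = 1.46199
φ = atan2(y, x) mod 360° = atan2(1.225, -0.798) = 123.0814°
|p|² = ρ² + z² = 1.46199² + 1.038² = 3.21487
κ = 2ρ / |p|² = 2×1.46199 / 3.21487 = 0.90952
θ = 2·atan2(ρ, z) = 2·atan2(1.46199, 1.038) = 1.90680 rad
ℓ = θ/κ = 1.90680/0.90952 = 2.09649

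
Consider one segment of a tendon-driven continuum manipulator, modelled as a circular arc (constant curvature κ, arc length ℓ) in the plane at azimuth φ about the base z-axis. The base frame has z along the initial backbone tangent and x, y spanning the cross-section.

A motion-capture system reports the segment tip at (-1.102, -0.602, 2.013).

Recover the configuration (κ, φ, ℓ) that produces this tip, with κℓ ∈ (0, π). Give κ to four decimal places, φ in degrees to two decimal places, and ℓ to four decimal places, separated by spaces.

ρ = √(x²+y²) = √(-1.102² + -0.602²) = 1.25571
φ = atan2(y, x) mod 360° = atan2(-0.602, -1.102) = 208.6469°
|p|² = ρ² + z² = 1.25571² + 2.013² = 5.62898
κ = 2ρ / |p|² = 2×1.25571 / 5.62898 = 0.44616
θ = 2·atan2(ρ, z) = 2·atan2(1.25571, 2.013) = 1.11547 rad
ℓ = θ/κ = 1.11547/0.44616 = 2.50017

0.4462 208.65 2.5002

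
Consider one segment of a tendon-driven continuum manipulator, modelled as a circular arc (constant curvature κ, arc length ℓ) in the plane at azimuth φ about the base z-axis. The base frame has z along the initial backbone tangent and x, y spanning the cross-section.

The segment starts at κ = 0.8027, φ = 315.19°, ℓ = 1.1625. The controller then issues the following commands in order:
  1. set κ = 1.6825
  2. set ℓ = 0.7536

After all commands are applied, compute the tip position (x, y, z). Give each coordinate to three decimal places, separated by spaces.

initial: κ=0.8027, φ=315.19°, ℓ=1.1625
cmd 1: set κ=1.6825 → (κ,φ,ℓ)=(1.6825,315.19°,1.1625) → tip=(0.5801,-0.5762,0.5508)
cmd 2: set ℓ=0.7536 → (κ,φ,ℓ)=(1.6825,315.19°,0.7536) → tip=(0.2959,-0.2939,0.5673)

0.296 -0.294 0.567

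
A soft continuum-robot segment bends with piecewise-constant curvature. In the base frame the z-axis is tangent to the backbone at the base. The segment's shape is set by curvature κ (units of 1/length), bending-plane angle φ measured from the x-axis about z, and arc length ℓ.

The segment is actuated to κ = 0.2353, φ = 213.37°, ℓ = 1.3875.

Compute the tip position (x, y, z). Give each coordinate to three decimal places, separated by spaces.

θ = κ·ℓ = 0.2353 × 1.3875 = 0.32648 rad
ρ = (1 − cos θ)/κ = (1 − 0.94718)/0.2353 = 0.22449
z = sin θ / κ = 0.32071/0.2353 = 1.36298
x = ρ cos φ = 0.22449 × cos(213.37°) = -0.18748
y = ρ sin φ = 0.22449 × sin(213.37°) = -0.12348

-0.187 -0.123 1.363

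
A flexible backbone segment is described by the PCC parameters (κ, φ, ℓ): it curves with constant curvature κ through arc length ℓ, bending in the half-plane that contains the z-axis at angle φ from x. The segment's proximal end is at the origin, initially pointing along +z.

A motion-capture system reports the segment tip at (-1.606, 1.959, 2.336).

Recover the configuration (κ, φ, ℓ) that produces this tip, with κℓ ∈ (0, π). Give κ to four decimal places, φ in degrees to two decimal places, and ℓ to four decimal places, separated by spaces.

ρ = √(x²+y²) = √(-1.606² + 1.959²) = 2.53316
φ = atan2(y, x) mod 360° = atan2(1.959, -1.606) = 129.3451°
|p|² = ρ² + z² = 2.53316² + 2.336² = 11.87381
κ = 2ρ / |p|² = 2×2.53316 / 11.87381 = 0.42668
θ = 2·atan2(ρ, z) = 2·atan2(2.53316, 2.336) = 1.65174 rad
ℓ = θ/κ = 1.65174/0.42668 = 3.87113

0.4267 129.35 3.8711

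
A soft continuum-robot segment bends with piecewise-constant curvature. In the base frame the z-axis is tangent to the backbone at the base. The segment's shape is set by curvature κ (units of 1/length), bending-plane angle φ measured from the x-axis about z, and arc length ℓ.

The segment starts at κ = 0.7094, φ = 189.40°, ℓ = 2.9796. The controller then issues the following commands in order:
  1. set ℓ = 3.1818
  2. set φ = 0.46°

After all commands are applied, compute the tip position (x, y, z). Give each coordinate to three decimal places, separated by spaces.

initial: κ=0.7094, φ=189.40°, ℓ=2.9796
cmd 1: set ℓ=3.1818 → (κ,φ,ℓ)=(0.7094,189.40°,3.1818) → tip=(-2.2721,-0.3761,1.0904)
cmd 2: set φ=0.46° → (κ,φ,ℓ)=(0.7094,0.46°,3.1818) → tip=(2.3029,0.0185,1.0904)

2.303 0.018 1.090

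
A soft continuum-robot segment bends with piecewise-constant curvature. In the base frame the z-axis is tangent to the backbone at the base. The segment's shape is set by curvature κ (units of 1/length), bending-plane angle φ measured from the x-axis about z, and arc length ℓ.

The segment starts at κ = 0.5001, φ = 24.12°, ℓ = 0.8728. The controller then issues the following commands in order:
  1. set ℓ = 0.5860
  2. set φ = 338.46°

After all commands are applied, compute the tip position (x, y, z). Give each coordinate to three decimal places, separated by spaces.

0.079 -0.031 0.578

initial: κ=0.5001, φ=24.12°, ℓ=0.8728
cmd 1: set ℓ=0.5860 → (κ,φ,ℓ)=(0.5001,24.12°,0.5860) → tip=(0.0778,0.0348,0.5776)
cmd 2: set φ=338.46° → (κ,φ,ℓ)=(0.5001,338.46°,0.5860) → tip=(0.0793,-0.0313,0.5776)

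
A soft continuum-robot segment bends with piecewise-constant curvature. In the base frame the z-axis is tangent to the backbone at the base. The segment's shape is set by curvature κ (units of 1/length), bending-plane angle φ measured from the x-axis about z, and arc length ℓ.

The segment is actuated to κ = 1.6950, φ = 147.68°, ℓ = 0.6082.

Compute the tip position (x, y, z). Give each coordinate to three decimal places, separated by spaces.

-0.242 0.153 0.506

θ = κ·ℓ = 1.6950 × 0.6082 = 1.03090 rad
ρ = (1 − cos θ)/κ = (1 − 0.51405)/1.6950 = 0.28670
z = sin θ / κ = 0.85776/1.6950 = 0.50605
x = ρ cos φ = 0.28670 × cos(147.68°) = -0.24228
y = ρ sin φ = 0.28670 × sin(147.68°) = 0.15328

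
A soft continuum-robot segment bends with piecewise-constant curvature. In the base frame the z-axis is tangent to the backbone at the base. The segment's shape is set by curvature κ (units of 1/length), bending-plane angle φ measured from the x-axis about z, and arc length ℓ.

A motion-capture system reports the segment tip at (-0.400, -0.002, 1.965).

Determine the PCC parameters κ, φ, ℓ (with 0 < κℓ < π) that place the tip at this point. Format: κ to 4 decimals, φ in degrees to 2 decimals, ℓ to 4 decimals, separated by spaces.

ρ = √(x²+y²) = √(-0.400² + -0.002²) = 0.40000
φ = atan2(y, x) mod 360° = atan2(-0.002, -0.400) = 180.2865°
|p|² = ρ² + z² = 0.40000² + 1.965² = 4.02123
κ = 2ρ / |p|² = 2×0.40000 / 4.02123 = 0.19895
θ = 2·atan2(ρ, z) = 2·atan2(0.40000, 1.965) = 0.40164 rad
ℓ = θ/κ = 0.40164/0.19895 = 2.01884

0.1989 180.29 2.0188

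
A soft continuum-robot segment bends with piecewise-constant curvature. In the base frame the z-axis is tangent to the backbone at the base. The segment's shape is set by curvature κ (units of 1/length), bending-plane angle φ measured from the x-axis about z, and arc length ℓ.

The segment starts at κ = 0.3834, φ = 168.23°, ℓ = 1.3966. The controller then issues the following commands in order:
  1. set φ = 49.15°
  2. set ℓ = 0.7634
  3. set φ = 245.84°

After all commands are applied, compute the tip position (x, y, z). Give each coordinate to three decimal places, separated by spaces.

initial: κ=0.3834, φ=168.23°, ℓ=1.3966
cmd 1: set φ=49.15° → (κ,φ,ℓ)=(0.3834,49.15°,1.3966) → tip=(0.2388,0.2761,1.3308)
cmd 2: set ℓ=0.7634 → (κ,φ,ℓ)=(0.3834,49.15°,0.7634) → tip=(0.0726,0.0839,0.7525)
cmd 3: set φ=245.84° → (κ,φ,ℓ)=(0.3834,245.84°,0.7634) → tip=(-0.0454,-0.1012,0.7525)

-0.045 -0.101 0.753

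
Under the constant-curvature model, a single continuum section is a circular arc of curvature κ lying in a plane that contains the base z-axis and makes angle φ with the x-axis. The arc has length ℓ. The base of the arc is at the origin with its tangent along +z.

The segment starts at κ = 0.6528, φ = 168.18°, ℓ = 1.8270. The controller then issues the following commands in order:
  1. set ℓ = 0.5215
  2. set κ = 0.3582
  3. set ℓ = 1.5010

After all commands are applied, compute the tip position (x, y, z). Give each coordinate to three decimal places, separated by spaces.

initial: κ=0.6528, φ=168.18°, ℓ=1.8270
cmd 1: set ℓ=0.5215 → (κ,φ,ℓ)=(0.6528,168.18°,0.5215) → tip=(-0.0861,0.0180,0.5115)
cmd 2: set κ=0.3582 → (κ,φ,ℓ)=(0.3582,168.18°,0.5215) → tip=(-0.0475,0.0099,0.5185)
cmd 3: set ℓ=1.5010 → (κ,φ,ℓ)=(0.3582,168.18°,1.5010) → tip=(-0.3855,0.0807,1.4297)

-0.386 0.081 1.430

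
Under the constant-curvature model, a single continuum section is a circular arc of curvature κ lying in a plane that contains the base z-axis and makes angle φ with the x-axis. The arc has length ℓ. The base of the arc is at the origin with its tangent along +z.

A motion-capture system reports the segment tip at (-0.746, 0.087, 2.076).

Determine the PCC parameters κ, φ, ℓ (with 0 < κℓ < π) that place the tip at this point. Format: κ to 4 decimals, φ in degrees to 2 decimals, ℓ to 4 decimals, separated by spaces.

ρ = √(x²+y²) = √(-0.746² + 0.087²) = 0.75106
φ = atan2(y, x) mod 360° = atan2(0.087, -0.746) = 173.3481°
|p|² = ρ² + z² = 0.75106² + 2.076² = 4.87386
κ = 2ρ / |p|² = 2×0.75106 / 4.87386 = 0.30820
θ = 2·atan2(ρ, z) = 2·atan2(0.75106, 2.076) = 0.69426 rad
ℓ = θ/κ = 0.69426/0.30820 = 2.25265

0.3082 173.35 2.2527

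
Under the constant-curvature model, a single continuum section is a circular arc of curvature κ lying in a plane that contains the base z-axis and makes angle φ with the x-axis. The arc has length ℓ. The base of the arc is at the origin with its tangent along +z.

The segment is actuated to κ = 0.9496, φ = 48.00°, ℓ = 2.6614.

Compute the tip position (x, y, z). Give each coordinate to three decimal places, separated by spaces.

θ = κ·ℓ = 0.9496 × 2.6614 = 2.52727 rad
ρ = (1 − cos θ)/κ = (1 − -0.81716)/0.9496 = 1.91361
z = sin θ / κ = 0.57641/0.9496 = 0.60700
x = ρ cos φ = 1.91361 × cos(48.00°) = 1.28045
y = ρ sin φ = 1.91361 × sin(48.00°) = 1.42209

1.280 1.422 0.607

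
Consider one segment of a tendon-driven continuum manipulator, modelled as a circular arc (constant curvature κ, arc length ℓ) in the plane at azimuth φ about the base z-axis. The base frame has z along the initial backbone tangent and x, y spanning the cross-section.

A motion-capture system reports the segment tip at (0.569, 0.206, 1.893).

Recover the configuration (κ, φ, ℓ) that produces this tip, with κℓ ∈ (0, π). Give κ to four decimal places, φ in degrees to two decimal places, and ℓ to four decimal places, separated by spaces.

0.3064 19.90 2.0194

ρ = √(x²+y²) = √(0.569² + 0.206²) = 0.60514
φ = atan2(y, x) mod 360° = atan2(0.206, 0.569) = 19.9022°
|p|² = ρ² + z² = 0.60514² + 1.893² = 3.94965
κ = 2ρ / |p|² = 2×0.60514 / 3.94965 = 0.30643
θ = 2·atan2(ρ, z) = 2·atan2(0.60514, 1.893) = 0.61881 rad
ℓ = θ/κ = 0.61881/0.30643 = 2.01944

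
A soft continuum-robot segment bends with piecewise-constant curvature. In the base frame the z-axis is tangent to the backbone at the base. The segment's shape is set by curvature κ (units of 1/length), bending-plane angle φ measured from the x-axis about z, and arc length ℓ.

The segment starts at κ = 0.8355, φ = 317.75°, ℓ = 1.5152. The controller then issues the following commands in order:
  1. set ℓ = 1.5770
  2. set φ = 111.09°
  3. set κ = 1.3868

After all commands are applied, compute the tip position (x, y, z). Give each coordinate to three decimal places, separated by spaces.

-0.409 1.062 0.588

initial: κ=0.8355, φ=317.75°, ℓ=1.5152
cmd 1: set ℓ=1.5770 → (κ,φ,ℓ)=(0.8355,317.75°,1.5770) → tip=(0.6640,-0.6031,1.1587)
cmd 2: set φ=111.09° → (κ,φ,ℓ)=(0.8355,111.09°,1.5770) → tip=(-0.3228,0.8370,1.1587)
cmd 3: set κ=1.3868 → (κ,φ,ℓ)=(1.3868,111.09°,1.5770) → tip=(-0.4094,1.0616,0.5885)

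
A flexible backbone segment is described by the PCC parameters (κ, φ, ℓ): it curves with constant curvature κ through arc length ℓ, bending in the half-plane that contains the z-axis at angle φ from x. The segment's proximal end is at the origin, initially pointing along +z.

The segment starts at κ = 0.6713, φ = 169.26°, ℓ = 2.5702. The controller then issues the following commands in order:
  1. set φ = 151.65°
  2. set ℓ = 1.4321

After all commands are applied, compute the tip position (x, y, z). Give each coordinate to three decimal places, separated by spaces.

initial: κ=0.6713, φ=169.26°, ℓ=2.5702
cmd 1: set φ=151.65° → (κ,φ,ℓ)=(0.6713,151.65°,2.5702) → tip=(-1.5128,0.8163,1.4719)
cmd 2: set ℓ=1.4321 → (κ,φ,ℓ)=(0.6713,151.65°,1.4321) → tip=(-0.5606,0.3025,1.2215)

-0.561 0.302 1.221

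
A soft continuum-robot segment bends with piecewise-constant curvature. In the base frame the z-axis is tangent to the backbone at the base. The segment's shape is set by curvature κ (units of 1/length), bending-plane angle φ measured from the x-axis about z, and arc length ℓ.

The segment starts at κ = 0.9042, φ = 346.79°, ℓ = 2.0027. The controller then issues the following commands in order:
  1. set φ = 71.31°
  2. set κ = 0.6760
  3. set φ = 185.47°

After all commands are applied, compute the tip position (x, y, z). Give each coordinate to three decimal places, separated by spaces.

-1.156 -0.111 1.445

initial: κ=0.9042, φ=346.79°, ℓ=2.0027
cmd 1: set φ=71.31° → (κ,φ,ℓ)=(0.9042,71.31°,2.0027) → tip=(0.4387,1.2967,1.0742)
cmd 2: set κ=0.6760 → (κ,φ,ℓ)=(0.6760,71.31°,2.0027) → tip=(0.3720,1.0996,1.4446)
cmd 3: set φ=185.47° → (κ,φ,ℓ)=(0.6760,185.47°,2.0027) → tip=(-1.1556,-0.1107,1.4446)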